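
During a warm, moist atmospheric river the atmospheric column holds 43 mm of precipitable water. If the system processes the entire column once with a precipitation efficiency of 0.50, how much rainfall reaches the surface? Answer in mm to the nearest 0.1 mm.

Rainfall = ε × PW = 0.50 × 43 = 21.5 mm.

rainfall ≈ 21.5 mm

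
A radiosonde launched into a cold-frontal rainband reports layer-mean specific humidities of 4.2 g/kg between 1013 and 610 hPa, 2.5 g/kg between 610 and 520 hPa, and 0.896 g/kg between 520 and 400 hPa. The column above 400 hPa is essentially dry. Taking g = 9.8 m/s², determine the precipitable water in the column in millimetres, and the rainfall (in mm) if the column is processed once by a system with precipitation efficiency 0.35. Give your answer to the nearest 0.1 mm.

Precipitable water is the column-integrated vapour mass per unit area: PW = (1/g) Σ q̄ Δp, with q in kg/kg and Δp in Pa (1 kg/m² of water = 1 mm).
Layer 1013–610 hPa: Δp = 403 hPa = 40300 Pa, q̄ = 0.0042 kg/kg → 0.0042 × 40300 / 9.8 = 17.27 mm
Layer 610–520 hPa: Δp = 90 hPa = 9000 Pa, q̄ = 0.0025 kg/kg → 0.0025 × 9000 / 9.8 = 2.30 mm
Layer 520–400 hPa: Δp = 120 hPa = 12000 Pa, q̄ = 0.000896 kg/kg → 0.000896 × 12000 / 9.8 = 1.10 mm
PW = 17.27 + 2.30 + 1.10 = 20.67 ≈ 20.7 mm.
Rainfall = ε × PW = 0.35 × 20.7 = 7.2 mm.

PW ≈ 20.7 mm; rainfall ≈ 7.2 mm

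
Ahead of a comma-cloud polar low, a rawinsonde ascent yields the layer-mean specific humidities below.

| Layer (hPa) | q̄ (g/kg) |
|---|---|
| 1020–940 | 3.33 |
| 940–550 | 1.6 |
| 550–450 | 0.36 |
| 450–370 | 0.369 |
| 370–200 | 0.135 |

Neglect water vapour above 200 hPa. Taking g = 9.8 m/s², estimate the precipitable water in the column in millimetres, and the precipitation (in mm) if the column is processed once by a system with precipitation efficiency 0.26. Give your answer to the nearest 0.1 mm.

PW ≈ 10.0 mm; precipitation ≈ 2.6 mm

Precipitable water is the column-integrated vapour mass per unit area: PW = (1/g) Σ q̄ Δp, with q in kg/kg and Δp in Pa (1 kg/m² of water = 1 mm).
Layer 1020–940 hPa: Δp = 80 hPa = 8000 Pa, q̄ = 0.00333 kg/kg → 0.00333 × 8000 / 9.8 = 2.72 mm
Layer 940–550 hPa: Δp = 390 hPa = 39000 Pa, q̄ = 0.0016 kg/kg → 0.0016 × 39000 / 9.8 = 6.37 mm
Layer 550–450 hPa: Δp = 100 hPa = 10000 Pa, q̄ = 0.00036 kg/kg → 0.00036 × 10000 / 9.8 = 0.37 mm
Layer 450–370 hPa: Δp = 80 hPa = 8000 Pa, q̄ = 0.000369 kg/kg → 0.000369 × 8000 / 9.8 = 0.30 mm
Layer 370–200 hPa: Δp = 170 hPa = 17000 Pa, q̄ = 0.000135 kg/kg → 0.000135 × 17000 / 9.8 = 0.23 mm
PW = 2.72 + 6.37 + 0.37 + 0.30 + 0.23 = 9.99 ≈ 10.0 mm.
Precipitation = ε × PW = 0.26 × 10.0 = 2.6 mm.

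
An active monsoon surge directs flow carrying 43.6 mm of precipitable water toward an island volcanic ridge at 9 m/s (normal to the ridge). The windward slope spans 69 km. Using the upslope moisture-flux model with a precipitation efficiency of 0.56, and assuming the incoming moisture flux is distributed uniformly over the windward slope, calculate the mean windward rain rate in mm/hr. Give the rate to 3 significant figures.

R ≈ 11.5 mm/hr

Incoming column moisture flux per unit ridge length: F = V × PW = 9 × 43.6 = 392.4 mm·m/s.
Spread over the 69 km slope with efficiency ε = 0.56: R = ε·F/W = 0.56 × 392.4 / 69000 m = 3.185e-03 mm/s.
R = 3.185e-03 × 3600 = 11.5 mm/hr.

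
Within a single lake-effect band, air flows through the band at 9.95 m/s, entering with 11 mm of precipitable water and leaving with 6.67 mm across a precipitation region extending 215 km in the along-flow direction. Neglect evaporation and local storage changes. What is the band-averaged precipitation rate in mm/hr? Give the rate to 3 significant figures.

Column moisture flux per unit crosswind length is F = V × PW.
Inflow: F_in = 9.95 × 11 = 109.45 mm·m/s
Outflow: F_out = 9.95 × 6.67 = 66.3665 mm·m/s
Steady-state rate R = (F_in − F_out)/L = (109.45 − 66.3665) / 215000 m = 2.004e-04 mm/s.
R = 2.004e-04 × 3600 = 0.721 mm/hr.

R ≈ 0.721 mm/hr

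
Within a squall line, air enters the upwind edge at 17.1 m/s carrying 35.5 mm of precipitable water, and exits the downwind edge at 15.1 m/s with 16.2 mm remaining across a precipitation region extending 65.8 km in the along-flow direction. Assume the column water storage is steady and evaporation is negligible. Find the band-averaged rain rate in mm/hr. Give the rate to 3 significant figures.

Column moisture flux per unit crosswind length is F = V × PW.
Inflow: F_in = 17.1 × 35.5 = 607.05 mm·m/s
Outflow: F_out = 15.1 × 16.2 = 244.62 mm·m/s
Steady-state rate R = (F_in − F_out)/L = (607.05 − 244.62) / 65800 m = 5.508e-03 mm/s.
R = 5.508e-03 × 3600 = 19.8 mm/hr.

R ≈ 19.8 mm/hr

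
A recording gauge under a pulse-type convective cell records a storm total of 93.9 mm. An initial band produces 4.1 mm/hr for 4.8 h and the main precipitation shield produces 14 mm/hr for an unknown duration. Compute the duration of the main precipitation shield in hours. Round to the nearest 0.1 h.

Known phases: 4.1 × 4.8 = 19.68 mm.
Remaining depth = 93.9 − 19.68 = 74.22 mm.
Duration = 74.22 / 14 = 5.3 h.

duration ≈ 5.3 h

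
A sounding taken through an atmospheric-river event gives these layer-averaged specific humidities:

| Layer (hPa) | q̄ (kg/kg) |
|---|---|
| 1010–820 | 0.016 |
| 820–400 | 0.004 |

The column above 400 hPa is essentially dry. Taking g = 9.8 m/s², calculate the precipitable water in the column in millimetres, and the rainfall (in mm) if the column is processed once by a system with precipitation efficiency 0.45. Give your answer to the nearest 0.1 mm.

PW ≈ 48.2 mm; rainfall ≈ 21.7 mm

Precipitable water is the column-integrated vapour mass per unit area: PW = (1/g) Σ q̄ Δp, with q in kg/kg and Δp in Pa (1 kg/m² of water = 1 mm).
Layer 1010–820 hPa: Δp = 190 hPa = 19000 Pa, q̄ = 0.016 kg/kg → 0.016 × 19000 / 9.8 = 31.02 mm
Layer 820–400 hPa: Δp = 420 hPa = 42000 Pa, q̄ = 0.004 kg/kg → 0.004 × 42000 / 9.8 = 17.14 mm
PW = 31.02 + 17.14 = 48.16 ≈ 48.2 mm.
Rainfall = ε × PW = 0.45 × 48.2 = 21.7 mm.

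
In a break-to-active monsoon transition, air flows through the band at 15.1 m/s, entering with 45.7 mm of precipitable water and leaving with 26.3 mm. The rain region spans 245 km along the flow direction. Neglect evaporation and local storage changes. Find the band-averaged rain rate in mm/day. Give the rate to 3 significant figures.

Column moisture flux per unit crosswind length is F = V × PW.
Inflow: F_in = 15.1 × 45.7 = 690.07 mm·m/s
Outflow: F_out = 15.1 × 26.3 = 397.13 mm·m/s
Steady-state rate R = (F_in − F_out)/L = (690.07 − 397.13) / 245000 m = 1.196e-03 mm/s.
R = 1.196e-03 × 3600 × 24 = 103 mm/day.

R ≈ 103 mm/day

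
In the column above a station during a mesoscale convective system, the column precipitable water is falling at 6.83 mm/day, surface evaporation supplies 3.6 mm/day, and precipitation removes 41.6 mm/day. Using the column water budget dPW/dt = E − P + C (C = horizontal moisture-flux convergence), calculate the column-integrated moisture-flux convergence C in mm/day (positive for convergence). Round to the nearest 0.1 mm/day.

C ≈ 31.2 mm/day

dPW/dt = -6.83 mm/day.
C = dPW/dt − E + P = (-6.83) − 3.6 + 41.6 = 31.2 mm/day.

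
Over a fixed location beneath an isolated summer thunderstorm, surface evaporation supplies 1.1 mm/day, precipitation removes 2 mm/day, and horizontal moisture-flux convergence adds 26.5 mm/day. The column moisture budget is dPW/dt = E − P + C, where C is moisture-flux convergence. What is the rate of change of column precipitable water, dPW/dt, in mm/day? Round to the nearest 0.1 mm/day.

dPW/dt ≈ 25.6 mm/day

dPW/dt = E − P + C = 1.1 − 2 + (26.5) = 25.6 mm/day.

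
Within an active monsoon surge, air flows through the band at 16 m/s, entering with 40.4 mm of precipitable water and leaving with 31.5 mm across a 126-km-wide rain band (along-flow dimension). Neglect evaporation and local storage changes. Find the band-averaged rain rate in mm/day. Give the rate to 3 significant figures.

Column moisture flux per unit crosswind length is F = V × PW.
Inflow: F_in = 16 × 40.4 = 646.4 mm·m/s
Outflow: F_out = 16 × 31.5 = 504 mm·m/s
Steady-state rate R = (F_in − F_out)/L = (646.4 − 504) / 126000 m = 1.130e-03 mm/s.
R = 1.130e-03 × 3600 × 24 = 97.6 mm/day.

R ≈ 97.6 mm/day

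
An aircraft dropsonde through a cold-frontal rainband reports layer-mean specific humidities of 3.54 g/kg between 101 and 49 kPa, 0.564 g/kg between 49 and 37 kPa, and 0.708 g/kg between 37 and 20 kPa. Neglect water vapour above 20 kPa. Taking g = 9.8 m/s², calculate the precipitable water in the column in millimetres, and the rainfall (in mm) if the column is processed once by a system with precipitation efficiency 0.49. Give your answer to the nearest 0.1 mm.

PW ≈ 20.7 mm; rainfall ≈ 10.1 mm

Precipitable water is the column-integrated vapour mass per unit area: PW = (1/g) Σ q̄ Δp, with q in kg/kg and Δp in Pa (1 kg/m² of water = 1 mm).
Layer 101–49 kPa: Δp = 520 hPa = 52000 Pa, q̄ = 0.00354 kg/kg → 0.00354 × 52000 / 9.8 = 18.78 mm
Layer 49–37 kPa: Δp = 120 hPa = 12000 Pa, q̄ = 0.000564 kg/kg → 0.000564 × 12000 / 9.8 = 0.69 mm
Layer 37–20 kPa: Δp = 170 hPa = 17000 Pa, q̄ = 0.000708 kg/kg → 0.000708 × 17000 / 9.8 = 1.23 mm
PW = 18.78 + 0.69 + 1.23 = 20.70 ≈ 20.7 mm.
Rainfall = ε × PW = 0.49 × 20.7 = 10.1 mm.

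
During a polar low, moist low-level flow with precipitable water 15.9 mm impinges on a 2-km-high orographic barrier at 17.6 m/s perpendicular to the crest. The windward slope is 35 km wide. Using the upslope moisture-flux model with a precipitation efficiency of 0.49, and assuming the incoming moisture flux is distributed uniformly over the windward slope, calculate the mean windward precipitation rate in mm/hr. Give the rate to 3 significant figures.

Incoming column moisture flux per unit ridge length: F = V × PW = 17.6 × 15.9 = 279.84 mm·m/s.
Spread over the 35 km slope with efficiency ε = 0.49: R = ε·F/W = 0.49 × 279.84 / 35000 m = 3.918e-03 mm/s.
R = 3.918e-03 × 3600 = 14.1 mm/hr.

R ≈ 14.1 mm/hr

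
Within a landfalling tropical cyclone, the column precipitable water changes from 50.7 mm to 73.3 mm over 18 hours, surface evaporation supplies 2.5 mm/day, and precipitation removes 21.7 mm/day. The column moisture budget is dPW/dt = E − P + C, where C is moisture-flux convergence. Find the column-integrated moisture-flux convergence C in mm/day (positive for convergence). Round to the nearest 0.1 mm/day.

dPW/dt = (73.3 − 50.7) mm / (18/24 day) = +30.133 mm/day.
C = dPW/dt − E + P = (+30.133) − 2.5 + 21.7 = 49.3 mm/day.

C ≈ 49.3 mm/day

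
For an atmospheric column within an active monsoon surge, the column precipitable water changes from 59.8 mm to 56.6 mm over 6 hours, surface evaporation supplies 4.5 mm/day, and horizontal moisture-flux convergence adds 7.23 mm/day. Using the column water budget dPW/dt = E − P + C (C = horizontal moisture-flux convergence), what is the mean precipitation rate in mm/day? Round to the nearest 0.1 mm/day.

P ≈ 24.5 mm/day

dPW/dt = (56.6 − 59.8) mm / (6/24 day) = -12.800 mm/day.
P = E + C − dPW/dt = 4.5 + (7.23) − (-12.800) = 24.5 mm/day.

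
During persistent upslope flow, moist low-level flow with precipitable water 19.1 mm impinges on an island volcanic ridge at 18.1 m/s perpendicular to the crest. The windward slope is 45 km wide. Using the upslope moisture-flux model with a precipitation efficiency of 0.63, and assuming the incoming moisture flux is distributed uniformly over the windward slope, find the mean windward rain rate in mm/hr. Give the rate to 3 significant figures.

R ≈ 17.4 mm/hr

Incoming column moisture flux per unit ridge length: F = V × PW = 18.1 × 19.1 = 345.71 mm·m/s.
Spread over the 45 km slope with efficiency ε = 0.63: R = ε·F/W = 0.63 × 345.71 / 45000 m = 4.840e-03 mm/s.
R = 4.840e-03 × 3600 = 17.4 mm/hr.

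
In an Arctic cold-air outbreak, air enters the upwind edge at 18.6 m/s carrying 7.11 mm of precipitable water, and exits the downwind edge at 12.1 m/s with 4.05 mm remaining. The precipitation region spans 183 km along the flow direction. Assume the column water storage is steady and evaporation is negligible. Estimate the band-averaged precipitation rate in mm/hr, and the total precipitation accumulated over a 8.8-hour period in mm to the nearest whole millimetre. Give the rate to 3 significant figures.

R ≈ 1.64 mm/hr; total ≈ 14 mm

Column moisture flux per unit crosswind length is F = V × PW.
Inflow: F_in = 18.6 × 7.11 = 132.246 mm·m/s
Outflow: F_out = 12.1 × 4.05 = 49.005 mm·m/s
Steady-state rate R = (F_in − F_out)/L = (132.246 − 49.005) / 183000 m = 4.549e-04 mm/s.
R = 4.549e-04 × 3600 = 1.64 mm/hr.
Over 8.8 h: total = 1.64 × 8.8 = 14.432 ≈ 14 mm.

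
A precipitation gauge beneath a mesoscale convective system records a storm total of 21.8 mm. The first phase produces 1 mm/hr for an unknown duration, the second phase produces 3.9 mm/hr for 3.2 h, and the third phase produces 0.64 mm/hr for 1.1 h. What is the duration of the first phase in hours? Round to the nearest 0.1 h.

Known phases: 3.9 × 3.2 + 0.64 × 1.1 = 12.48 + 0.704 = 13.184 mm.
Remaining depth = 21.8 − 13.184 = 8.616 mm.
Duration = 8.616 / 1 = 8.6 h.

duration ≈ 8.6 h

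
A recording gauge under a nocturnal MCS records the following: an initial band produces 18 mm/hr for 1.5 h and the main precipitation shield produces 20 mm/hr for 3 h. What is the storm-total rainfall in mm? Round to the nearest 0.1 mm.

total ≈ 87.0 mm

Total = Σ Rᵢ Δtᵢ = 18 × 1.5 + 20 × 3
      = 27 + 60 = 87.0 mm.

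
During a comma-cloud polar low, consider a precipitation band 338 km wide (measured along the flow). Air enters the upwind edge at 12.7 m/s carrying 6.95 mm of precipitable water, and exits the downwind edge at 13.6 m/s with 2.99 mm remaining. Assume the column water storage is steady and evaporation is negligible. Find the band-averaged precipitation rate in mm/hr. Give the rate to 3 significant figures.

Column moisture flux per unit crosswind length is F = V × PW.
Inflow: F_in = 12.7 × 6.95 = 88.265 mm·m/s
Outflow: F_out = 13.6 × 2.99 = 40.664 mm·m/s
Steady-state rate R = (F_in − F_out)/L = (88.265 − 40.664) / 338000 m = 1.408e-04 mm/s.
R = 1.408e-04 × 3600 = 0.507 mm/hr.

R ≈ 0.507 mm/hr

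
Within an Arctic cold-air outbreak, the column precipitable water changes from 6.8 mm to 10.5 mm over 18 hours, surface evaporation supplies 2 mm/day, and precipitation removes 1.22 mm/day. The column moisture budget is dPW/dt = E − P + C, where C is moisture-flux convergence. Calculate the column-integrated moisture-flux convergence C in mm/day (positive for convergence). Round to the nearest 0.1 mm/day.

C ≈ 4.2 mm/day

dPW/dt = (10.5 − 6.8) mm / (18/24 day) = +4.933 mm/day.
C = dPW/dt − E + P = (+4.933) − 2 + 1.22 = 4.2 mm/day.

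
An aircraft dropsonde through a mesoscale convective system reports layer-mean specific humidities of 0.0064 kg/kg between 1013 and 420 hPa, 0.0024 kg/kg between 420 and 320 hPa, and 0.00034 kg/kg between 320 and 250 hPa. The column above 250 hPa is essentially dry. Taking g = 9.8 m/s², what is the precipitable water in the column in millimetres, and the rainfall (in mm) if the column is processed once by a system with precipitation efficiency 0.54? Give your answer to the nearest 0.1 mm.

Precipitable water is the column-integrated vapour mass per unit area: PW = (1/g) Σ q̄ Δp, with q in kg/kg and Δp in Pa (1 kg/m² of water = 1 mm).
Layer 1013–420 hPa: Δp = 593 hPa = 59300 Pa, q̄ = 0.0064 kg/kg → 0.0064 × 59300 / 9.8 = 38.73 mm
Layer 420–320 hPa: Δp = 100 hPa = 10000 Pa, q̄ = 0.0024 kg/kg → 0.0024 × 10000 / 9.8 = 2.45 mm
Layer 320–250 hPa: Δp = 70 hPa = 7000 Pa, q̄ = 0.00034 kg/kg → 0.00034 × 7000 / 9.8 = 0.24 mm
PW = 38.73 + 2.45 + 0.24 = 41.42 ≈ 41.4 mm.
Rainfall = ε × PW = 0.54 × 41.4 = 22.4 mm.

PW ≈ 41.4 mm; rainfall ≈ 22.4 mm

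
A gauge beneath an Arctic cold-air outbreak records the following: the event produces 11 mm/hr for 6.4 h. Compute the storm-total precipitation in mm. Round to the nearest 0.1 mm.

Total = Σ Rᵢ Δtᵢ = 11 × 6.4
      = 70.4 = 70.4 mm.

total ≈ 70.4 mm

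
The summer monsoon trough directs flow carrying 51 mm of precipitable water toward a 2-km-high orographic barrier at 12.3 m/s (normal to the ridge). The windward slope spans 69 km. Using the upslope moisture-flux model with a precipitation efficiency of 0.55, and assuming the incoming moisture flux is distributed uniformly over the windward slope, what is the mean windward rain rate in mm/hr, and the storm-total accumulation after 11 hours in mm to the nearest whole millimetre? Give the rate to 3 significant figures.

Incoming column moisture flux per unit ridge length: F = V × PW = 12.3 × 51 = 627.3 mm·m/s.
Spread over the 69 km slope with efficiency ε = 0.55: R = ε·F/W = 0.55 × 627.3 / 69000 m = 5.000e-03 mm/s.
R = 5.000e-03 × 3600 = 18.0 mm/hr.
Over 11 h: total = 18.0 × 11 = 198 mm.

R ≈ 18.0 mm/hr; total ≈ 198 mm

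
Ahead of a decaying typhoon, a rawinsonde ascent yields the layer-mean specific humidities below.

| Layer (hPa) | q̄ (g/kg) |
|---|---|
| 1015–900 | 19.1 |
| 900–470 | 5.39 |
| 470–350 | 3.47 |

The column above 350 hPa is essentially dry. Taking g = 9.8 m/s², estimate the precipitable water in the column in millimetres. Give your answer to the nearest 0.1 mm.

Precipitable water is the column-integrated vapour mass per unit area: PW = (1/g) Σ q̄ Δp, with q in kg/kg and Δp in Pa (1 kg/m² of water = 1 mm).
Layer 1015–900 hPa: Δp = 115 hPa = 11500 Pa, q̄ = 0.0191 kg/kg → 0.0191 × 11500 / 9.8 = 22.41 mm
Layer 900–470 hPa: Δp = 430 hPa = 43000 Pa, q̄ = 0.00539 kg/kg → 0.00539 × 43000 / 9.8 = 23.65 mm
Layer 470–350 hPa: Δp = 120 hPa = 12000 Pa, q̄ = 0.00347 kg/kg → 0.00347 × 12000 / 9.8 = 4.25 mm
PW = 22.41 + 23.65 + 4.25 = 50.31 ≈ 50.3 mm.

PW ≈ 50.3 mm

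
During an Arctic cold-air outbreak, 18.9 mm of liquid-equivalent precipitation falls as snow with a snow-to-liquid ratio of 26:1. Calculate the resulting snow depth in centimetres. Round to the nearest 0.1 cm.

snow depth ≈ 49.1 cm

Snow depth = liquid × ratio = 18.9 mm × 26 = 491.4 mm = 49.1 cm.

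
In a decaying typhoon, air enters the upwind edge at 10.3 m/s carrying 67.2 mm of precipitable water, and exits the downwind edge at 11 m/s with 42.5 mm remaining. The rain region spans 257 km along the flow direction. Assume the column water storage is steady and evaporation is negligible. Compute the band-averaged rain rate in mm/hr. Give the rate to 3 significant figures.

Column moisture flux per unit crosswind length is F = V × PW.
Inflow: F_in = 10.3 × 67.2 = 692.16 mm·m/s
Outflow: F_out = 11 × 42.5 = 467.5 mm·m/s
Steady-state rate R = (F_in − F_out)/L = (692.16 − 467.5) / 257000 m = 8.742e-04 mm/s.
R = 8.742e-04 × 3600 = 3.15 mm/hr.

R ≈ 3.15 mm/hr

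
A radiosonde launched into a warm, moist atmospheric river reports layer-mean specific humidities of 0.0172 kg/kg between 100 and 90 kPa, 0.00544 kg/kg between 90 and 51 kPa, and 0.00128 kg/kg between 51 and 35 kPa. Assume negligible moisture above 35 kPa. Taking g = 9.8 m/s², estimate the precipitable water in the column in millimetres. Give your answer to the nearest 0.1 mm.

PW ≈ 41.3 mm

Precipitable water is the column-integrated vapour mass per unit area: PW = (1/g) Σ q̄ Δp, with q in kg/kg and Δp in Pa (1 kg/m² of water = 1 mm).
Layer 100–90 kPa: Δp = 100 hPa = 10000 Pa, q̄ = 0.0172 kg/kg → 0.0172 × 10000 / 9.8 = 17.55 mm
Layer 90–51 kPa: Δp = 390 hPa = 39000 Pa, q̄ = 0.00544 kg/kg → 0.00544 × 39000 / 9.8 = 21.65 mm
Layer 51–35 kPa: Δp = 160 hPa = 16000 Pa, q̄ = 0.00128 kg/kg → 0.00128 × 16000 / 9.8 = 2.09 mm
PW = 17.55 + 21.65 + 2.09 = 41.29 ≈ 41.3 mm.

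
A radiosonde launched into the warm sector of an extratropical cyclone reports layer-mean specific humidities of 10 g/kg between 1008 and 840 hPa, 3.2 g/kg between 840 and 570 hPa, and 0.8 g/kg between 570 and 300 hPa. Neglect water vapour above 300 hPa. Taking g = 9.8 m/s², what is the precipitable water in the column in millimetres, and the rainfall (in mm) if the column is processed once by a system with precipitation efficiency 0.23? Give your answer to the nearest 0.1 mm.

PW ≈ 28.2 mm; rainfall ≈ 6.5 mm

Precipitable water is the column-integrated vapour mass per unit area: PW = (1/g) Σ q̄ Δp, with q in kg/kg and Δp in Pa (1 kg/m² of water = 1 mm).
Layer 1008–840 hPa: Δp = 168 hPa = 16800 Pa, q̄ = 0.01 kg/kg → 0.01 × 16800 / 9.8 = 17.14 mm
Layer 840–570 hPa: Δp = 270 hPa = 27000 Pa, q̄ = 0.0032 kg/kg → 0.0032 × 27000 / 9.8 = 8.82 mm
Layer 570–300 hPa: Δp = 270 hPa = 27000 Pa, q̄ = 0.0008 kg/kg → 0.0008 × 27000 / 9.8 = 2.20 mm
PW = 17.14 + 8.82 + 2.20 = 28.16 ≈ 28.2 mm.
Rainfall = ε × PW = 0.23 × 28.2 = 6.5 mm.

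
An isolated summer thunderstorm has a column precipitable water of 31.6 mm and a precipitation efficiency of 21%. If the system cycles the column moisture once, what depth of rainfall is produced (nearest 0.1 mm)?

Rainfall = ε × PW = 0.21 × 31.6 = 6.6 mm.

rainfall ≈ 6.6 mm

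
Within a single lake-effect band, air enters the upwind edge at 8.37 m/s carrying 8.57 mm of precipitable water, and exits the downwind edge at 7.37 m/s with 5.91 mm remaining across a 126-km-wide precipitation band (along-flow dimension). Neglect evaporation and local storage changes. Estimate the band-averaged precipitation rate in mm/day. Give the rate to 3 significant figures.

R ≈ 19.3 mm/day

Column moisture flux per unit crosswind length is F = V × PW.
Inflow: F_in = 8.37 × 8.57 = 71.7309 mm·m/s
Outflow: F_out = 7.37 × 5.91 = 43.5567 mm·m/s
Steady-state rate R = (F_in − F_out)/L = (71.7309 − 43.5567) / 126000 m = 2.236e-04 mm/s.
R = 2.236e-04 × 3600 × 24 = 19.3 mm/day.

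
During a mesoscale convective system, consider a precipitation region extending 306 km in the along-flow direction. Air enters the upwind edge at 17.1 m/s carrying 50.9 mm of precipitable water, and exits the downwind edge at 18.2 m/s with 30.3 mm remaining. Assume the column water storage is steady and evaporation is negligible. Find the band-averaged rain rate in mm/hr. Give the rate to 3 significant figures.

R ≈ 3.75 mm/hr

Column moisture flux per unit crosswind length is F = V × PW.
Inflow: F_in = 17.1 × 50.9 = 870.39 mm·m/s
Outflow: F_out = 18.2 × 30.3 = 551.46 mm·m/s
Steady-state rate R = (F_in − F_out)/L = (870.39 − 551.46) / 306000 m = 1.042e-03 mm/s.
R = 1.042e-03 × 3600 = 3.75 mm/hr.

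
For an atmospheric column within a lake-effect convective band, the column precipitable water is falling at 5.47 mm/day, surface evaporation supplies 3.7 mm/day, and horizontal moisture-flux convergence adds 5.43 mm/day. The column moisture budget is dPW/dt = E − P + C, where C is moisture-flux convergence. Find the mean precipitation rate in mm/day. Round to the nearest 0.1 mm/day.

P ≈ 14.6 mm/day

dPW/dt = -5.47 mm/day.
P = E + C − dPW/dt = 3.7 + (5.43) − (-5.47) = 14.6 mm/day.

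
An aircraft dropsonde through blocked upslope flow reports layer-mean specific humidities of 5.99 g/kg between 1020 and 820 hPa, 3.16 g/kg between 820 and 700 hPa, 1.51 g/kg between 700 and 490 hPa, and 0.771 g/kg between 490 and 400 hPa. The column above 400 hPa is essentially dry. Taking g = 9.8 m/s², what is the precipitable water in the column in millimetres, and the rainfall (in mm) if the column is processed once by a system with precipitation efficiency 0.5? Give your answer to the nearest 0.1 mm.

Precipitable water is the column-integrated vapour mass per unit area: PW = (1/g) Σ q̄ Δp, with q in kg/kg and Δp in Pa (1 kg/m² of water = 1 mm).
Layer 1020–820 hPa: Δp = 200 hPa = 20000 Pa, q̄ = 0.00599 kg/kg → 0.00599 × 20000 / 9.8 = 12.22 mm
Layer 820–700 hPa: Δp = 120 hPa = 12000 Pa, q̄ = 0.00316 kg/kg → 0.00316 × 12000 / 9.8 = 3.87 mm
Layer 700–490 hPa: Δp = 210 hPa = 21000 Pa, q̄ = 0.00151 kg/kg → 0.00151 × 21000 / 9.8 = 3.24 mm
Layer 490–400 hPa: Δp = 90 hPa = 9000 Pa, q̄ = 0.000771 kg/kg → 0.000771 × 9000 / 9.8 = 0.71 mm
PW = 12.22 + 3.87 + 3.24 + 0.71 = 20.04 ≈ 20.0 mm.
Rainfall = ε × PW = 0.5 × 20.0 = 10.0 mm.

PW ≈ 20.0 mm; rainfall ≈ 10.0 mm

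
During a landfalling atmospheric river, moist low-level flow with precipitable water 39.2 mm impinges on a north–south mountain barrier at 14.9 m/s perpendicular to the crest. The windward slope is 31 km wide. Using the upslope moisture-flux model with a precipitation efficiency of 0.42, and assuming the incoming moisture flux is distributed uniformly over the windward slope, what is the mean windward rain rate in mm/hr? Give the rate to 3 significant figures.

R ≈ 28.5 mm/hr

Incoming column moisture flux per unit ridge length: F = V × PW = 14.9 × 39.2 = 584.08 mm·m/s.
Spread over the 31 km slope with efficiency ε = 0.42: R = ε·F/W = 0.42 × 584.08 / 31000 m = 7.913e-03 mm/s.
R = 7.913e-03 × 3600 = 28.5 mm/hr.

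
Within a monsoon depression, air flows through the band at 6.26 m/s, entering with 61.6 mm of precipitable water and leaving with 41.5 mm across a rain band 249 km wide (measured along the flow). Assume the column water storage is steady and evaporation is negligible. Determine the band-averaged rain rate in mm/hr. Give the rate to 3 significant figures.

R ≈ 1.82 mm/hr

Column moisture flux per unit crosswind length is F = V × PW.
Inflow: F_in = 6.26 × 61.6 = 385.616 mm·m/s
Outflow: F_out = 6.26 × 41.5 = 259.79 mm·m/s
Steady-state rate R = (F_in − F_out)/L = (385.616 − 259.79) / 249000 m = 5.053e-04 mm/s.
R = 5.053e-04 × 3600 = 1.82 mm/hr.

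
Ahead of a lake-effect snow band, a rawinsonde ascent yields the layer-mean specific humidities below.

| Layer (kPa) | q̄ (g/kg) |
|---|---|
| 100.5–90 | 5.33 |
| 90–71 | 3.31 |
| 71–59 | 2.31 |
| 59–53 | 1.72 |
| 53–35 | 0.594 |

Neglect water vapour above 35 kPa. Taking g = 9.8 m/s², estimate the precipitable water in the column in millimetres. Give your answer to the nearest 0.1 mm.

Precipitable water is the column-integrated vapour mass per unit area: PW = (1/g) Σ q̄ Δp, with q in kg/kg and Δp in Pa (1 kg/m² of water = 1 mm).
Layer 100.5–90 kPa: Δp = 105 hPa = 10500 Pa, q̄ = 0.00533 kg/kg → 0.00533 × 10500 / 9.8 = 5.71 mm
Layer 90–71 kPa: Δp = 190 hPa = 19000 Pa, q̄ = 0.00331 kg/kg → 0.00331 × 19000 / 9.8 = 6.42 mm
Layer 71–59 kPa: Δp = 120 hPa = 12000 Pa, q̄ = 0.00231 kg/kg → 0.00231 × 12000 / 9.8 = 2.83 mm
Layer 59–53 kPa: Δp = 60 hPa = 6000 Pa, q̄ = 0.00172 kg/kg → 0.00172 × 6000 / 9.8 = 1.05 mm
Layer 53–35 kPa: Δp = 180 hPa = 18000 Pa, q̄ = 0.000594 kg/kg → 0.000594 × 18000 / 9.8 = 1.09 mm
PW = 5.71 + 6.42 + 2.83 + 1.05 + 1.09 = 17.10 ≈ 17.1 mm.

PW ≈ 17.1 mm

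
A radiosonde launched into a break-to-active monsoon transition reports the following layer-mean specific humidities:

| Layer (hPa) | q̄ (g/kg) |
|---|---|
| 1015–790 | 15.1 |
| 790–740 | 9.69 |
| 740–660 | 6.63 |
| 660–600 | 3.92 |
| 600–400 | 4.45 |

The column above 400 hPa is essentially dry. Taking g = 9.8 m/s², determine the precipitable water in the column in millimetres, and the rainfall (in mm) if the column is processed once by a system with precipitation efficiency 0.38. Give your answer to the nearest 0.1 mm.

Precipitable water is the column-integrated vapour mass per unit area: PW = (1/g) Σ q̄ Δp, with q in kg/kg and Δp in Pa (1 kg/m² of water = 1 mm).
Layer 1015–790 hPa: Δp = 225 hPa = 22500 Pa, q̄ = 0.0151 kg/kg → 0.0151 × 22500 / 9.8 = 34.67 mm
Layer 790–740 hPa: Δp = 50 hPa = 5000 Pa, q̄ = 0.00969 kg/kg → 0.00969 × 5000 / 9.8 = 4.94 mm
Layer 740–660 hPa: Δp = 80 hPa = 8000 Pa, q̄ = 0.00663 kg/kg → 0.00663 × 8000 / 9.8 = 5.41 mm
Layer 660–600 hPa: Δp = 60 hPa = 6000 Pa, q̄ = 0.00392 kg/kg → 0.00392 × 6000 / 9.8 = 2.40 mm
Layer 600–400 hPa: Δp = 200 hPa = 20000 Pa, q̄ = 0.00445 kg/kg → 0.00445 × 20000 / 9.8 = 9.08 mm
PW = 34.67 + 4.94 + 5.41 + 2.40 + 9.08 = 56.50 ≈ 56.5 mm.
Rainfall = ε × PW = 0.38 × 56.5 = 21.5 mm.

PW ≈ 56.5 mm; rainfall ≈ 21.5 mm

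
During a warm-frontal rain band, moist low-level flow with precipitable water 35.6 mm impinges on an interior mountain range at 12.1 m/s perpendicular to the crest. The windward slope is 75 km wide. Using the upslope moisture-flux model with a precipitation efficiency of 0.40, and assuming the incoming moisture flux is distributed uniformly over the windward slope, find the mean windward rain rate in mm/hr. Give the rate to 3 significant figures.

Incoming column moisture flux per unit ridge length: F = V × PW = 12.1 × 35.6 = 430.76 mm·m/s.
Spread over the 75 km slope with efficiency ε = 0.40: R = ε·F/W = 0.40 × 430.76 / 75000 m = 2.297e-03 mm/s.
R = 2.297e-03 × 3600 = 8.27 mm/hr.

R ≈ 8.27 mm/hr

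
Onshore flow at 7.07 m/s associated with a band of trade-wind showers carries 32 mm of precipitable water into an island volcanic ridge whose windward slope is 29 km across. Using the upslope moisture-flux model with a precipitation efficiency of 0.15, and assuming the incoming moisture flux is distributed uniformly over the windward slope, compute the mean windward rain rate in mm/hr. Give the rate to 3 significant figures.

Incoming column moisture flux per unit ridge length: F = V × PW = 7.07 × 32 = 226.24 mm·m/s.
Spread over the 29 km slope with efficiency ε = 0.15: R = ε·F/W = 0.15 × 226.24 / 29000 m = 1.170e-03 mm/s.
R = 1.170e-03 × 3600 = 4.21 mm/hr.

R ≈ 4.21 mm/hr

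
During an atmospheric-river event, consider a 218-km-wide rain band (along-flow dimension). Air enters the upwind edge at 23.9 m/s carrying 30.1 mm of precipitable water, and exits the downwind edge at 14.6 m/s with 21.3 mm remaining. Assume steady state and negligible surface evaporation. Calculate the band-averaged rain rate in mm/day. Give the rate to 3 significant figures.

Column moisture flux per unit crosswind length is F = V × PW.
Inflow: F_in = 23.9 × 30.1 = 719.39 mm·m/s
Outflow: F_out = 14.6 × 21.3 = 310.98 mm·m/s
Steady-state rate R = (F_in − F_out)/L = (719.39 − 310.98) / 218000 m = 1.873e-03 mm/s.
R = 1.873e-03 × 3600 × 24 = 162 mm/day.

R ≈ 162 mm/day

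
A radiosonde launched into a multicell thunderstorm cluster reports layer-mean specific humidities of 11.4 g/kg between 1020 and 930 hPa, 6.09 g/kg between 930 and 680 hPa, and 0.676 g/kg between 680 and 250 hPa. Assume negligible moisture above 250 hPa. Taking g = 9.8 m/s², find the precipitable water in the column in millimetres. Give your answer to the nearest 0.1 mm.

PW ≈ 29.0 mm

Precipitable water is the column-integrated vapour mass per unit area: PW = (1/g) Σ q̄ Δp, with q in kg/kg and Δp in Pa (1 kg/m² of water = 1 mm).
Layer 1020–930 hPa: Δp = 90 hPa = 9000 Pa, q̄ = 0.0114 kg/kg → 0.0114 × 9000 / 9.8 = 10.47 mm
Layer 930–680 hPa: Δp = 250 hPa = 25000 Pa, q̄ = 0.00609 kg/kg → 0.00609 × 25000 / 9.8 = 15.54 mm
Layer 680–250 hPa: Δp = 430 hPa = 43000 Pa, q̄ = 0.000676 kg/kg → 0.000676 × 43000 / 9.8 = 2.97 mm
PW = 10.47 + 15.54 + 2.97 = 28.98 ≈ 29.0 mm.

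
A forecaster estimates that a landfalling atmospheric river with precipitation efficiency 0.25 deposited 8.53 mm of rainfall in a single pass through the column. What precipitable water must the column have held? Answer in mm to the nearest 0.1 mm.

PW = rainfall / ε = 8.53 / 0.25 = 34.1 mm.

PW ≈ 34.1 mm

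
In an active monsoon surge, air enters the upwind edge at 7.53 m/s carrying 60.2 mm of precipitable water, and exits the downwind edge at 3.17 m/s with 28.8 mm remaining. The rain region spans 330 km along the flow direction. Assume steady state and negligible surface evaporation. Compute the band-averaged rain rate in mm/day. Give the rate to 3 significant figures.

Column moisture flux per unit crosswind length is F = V × PW.
Inflow: F_in = 7.53 × 60.2 = 453.306 mm·m/s
Outflow: F_out = 3.17 × 28.8 = 91.296 mm·m/s
Steady-state rate R = (F_in − F_out)/L = (453.306 − 91.296) / 330000 m = 1.097e-03 mm/s.
R = 1.097e-03 × 3600 × 24 = 94.8 mm/day.

R ≈ 94.8 mm/day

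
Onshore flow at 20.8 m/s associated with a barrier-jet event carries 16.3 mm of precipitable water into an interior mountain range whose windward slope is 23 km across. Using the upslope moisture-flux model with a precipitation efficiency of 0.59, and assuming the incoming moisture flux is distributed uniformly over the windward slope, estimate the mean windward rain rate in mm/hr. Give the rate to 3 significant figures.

R ≈ 31.3 mm/hr

Incoming column moisture flux per unit ridge length: F = V × PW = 20.8 × 16.3 = 339.04 mm·m/s.
Spread over the 23 km slope with efficiency ε = 0.59: R = ε·F/W = 0.59 × 339.04 / 23000 m = 8.697e-03 mm/s.
R = 8.697e-03 × 3600 = 31.3 mm/hr.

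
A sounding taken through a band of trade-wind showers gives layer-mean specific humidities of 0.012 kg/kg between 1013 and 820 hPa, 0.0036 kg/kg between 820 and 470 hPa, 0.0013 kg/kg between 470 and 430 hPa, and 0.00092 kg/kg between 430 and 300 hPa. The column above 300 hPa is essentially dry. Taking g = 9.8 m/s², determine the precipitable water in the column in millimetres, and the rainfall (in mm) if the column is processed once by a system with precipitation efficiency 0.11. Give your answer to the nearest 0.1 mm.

Precipitable water is the column-integrated vapour mass per unit area: PW = (1/g) Σ q̄ Δp, with q in kg/kg and Δp in Pa (1 kg/m² of water = 1 mm).
Layer 1013–820 hPa: Δp = 193 hPa = 19300 Pa, q̄ = 0.012 kg/kg → 0.012 × 19300 / 9.8 = 23.63 mm
Layer 820–470 hPa: Δp = 350 hPa = 35000 Pa, q̄ = 0.0036 kg/kg → 0.0036 × 35000 / 9.8 = 12.86 mm
Layer 470–430 hPa: Δp = 40 hPa = 4000 Pa, q̄ = 0.0013 kg/kg → 0.0013 × 4000 / 9.8 = 0.53 mm
Layer 430–300 hPa: Δp = 130 hPa = 13000 Pa, q̄ = 0.00092 kg/kg → 0.00092 × 13000 / 9.8 = 1.22 mm
PW = 23.63 + 12.86 + 0.53 + 1.22 = 38.24 ≈ 38.2 mm.
Rainfall = ε × PW = 0.11 × 38.2 = 4.2 mm.

PW ≈ 38.2 mm; rainfall ≈ 4.2 mm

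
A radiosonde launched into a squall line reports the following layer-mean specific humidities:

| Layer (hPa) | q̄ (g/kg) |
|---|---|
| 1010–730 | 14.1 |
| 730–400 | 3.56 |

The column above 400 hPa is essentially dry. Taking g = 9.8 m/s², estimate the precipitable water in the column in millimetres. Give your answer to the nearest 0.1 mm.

Precipitable water is the column-integrated vapour mass per unit area: PW = (1/g) Σ q̄ Δp, with q in kg/kg and Δp in Pa (1 kg/m² of water = 1 mm).
Layer 1010–730 hPa: Δp = 280 hPa = 28000 Pa, q̄ = 0.0141 kg/kg → 0.0141 × 28000 / 9.8 = 40.29 mm
Layer 730–400 hPa: Δp = 330 hPa = 33000 Pa, q̄ = 0.00356 kg/kg → 0.00356 × 33000 / 9.8 = 11.99 mm
PW = 40.29 + 11.99 = 52.28 ≈ 52.3 mm.

PW ≈ 52.3 mm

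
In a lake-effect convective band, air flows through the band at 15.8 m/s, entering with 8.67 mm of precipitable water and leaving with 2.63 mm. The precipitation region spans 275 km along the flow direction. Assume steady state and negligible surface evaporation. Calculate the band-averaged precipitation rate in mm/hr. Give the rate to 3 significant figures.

Column moisture flux per unit crosswind length is F = V × PW.
Inflow: F_in = 15.8 × 8.67 = 136.986 mm·m/s
Outflow: F_out = 15.8 × 2.63 = 41.554 mm·m/s
Steady-state rate R = (F_in − F_out)/L = (136.986 − 41.554) / 275000 m = 3.470e-04 mm/s.
R = 3.470e-04 × 3600 = 1.25 mm/hr.

R ≈ 1.25 mm/hr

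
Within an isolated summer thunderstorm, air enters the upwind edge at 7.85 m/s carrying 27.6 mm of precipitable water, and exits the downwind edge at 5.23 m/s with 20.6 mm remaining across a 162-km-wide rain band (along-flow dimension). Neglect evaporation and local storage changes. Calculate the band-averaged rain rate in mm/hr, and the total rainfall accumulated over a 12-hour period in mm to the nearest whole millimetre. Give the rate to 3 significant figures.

R ≈ 2.42 mm/hr; total ≈ 29 mm

Column moisture flux per unit crosswind length is F = V × PW.
Inflow: F_in = 7.85 × 27.6 = 216.66 mm·m/s
Outflow: F_out = 5.23 × 20.6 = 107.738 mm·m/s
Steady-state rate R = (F_in − F_out)/L = (216.66 − 107.738) / 162000 m = 6.724e-04 mm/s.
R = 6.724e-04 × 3600 = 2.42 mm/hr.
Over 12 h: total = 2.42 × 12 = 29.04 ≈ 29 mm.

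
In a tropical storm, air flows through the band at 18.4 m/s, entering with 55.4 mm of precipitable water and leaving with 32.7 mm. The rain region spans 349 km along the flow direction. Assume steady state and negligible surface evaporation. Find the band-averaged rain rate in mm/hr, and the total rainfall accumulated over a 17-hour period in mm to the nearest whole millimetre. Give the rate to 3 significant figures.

R ≈ 4.31 mm/hr; total ≈ 73 mm

Column moisture flux per unit crosswind length is F = V × PW.
Inflow: F_in = 18.4 × 55.4 = 1019.36 mm·m/s
Outflow: F_out = 18.4 × 32.7 = 601.68 mm·m/s
Steady-state rate R = (F_in − F_out)/L = (1019.36 − 601.68) / 349000 m = 1.197e-03 mm/s.
R = 1.197e-03 × 3600 = 4.31 mm/hr.
Over 17 h: total = 4.31 × 17 = 73.27 ≈ 73 mm.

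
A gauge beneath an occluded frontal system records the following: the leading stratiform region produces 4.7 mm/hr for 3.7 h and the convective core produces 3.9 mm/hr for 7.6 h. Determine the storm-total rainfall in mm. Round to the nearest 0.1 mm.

Total = Σ Rᵢ Δtᵢ = 4.7 × 3.7 + 3.9 × 7.6
      = 17.39 + 29.64 = 47.0 mm.

total ≈ 47.0 mm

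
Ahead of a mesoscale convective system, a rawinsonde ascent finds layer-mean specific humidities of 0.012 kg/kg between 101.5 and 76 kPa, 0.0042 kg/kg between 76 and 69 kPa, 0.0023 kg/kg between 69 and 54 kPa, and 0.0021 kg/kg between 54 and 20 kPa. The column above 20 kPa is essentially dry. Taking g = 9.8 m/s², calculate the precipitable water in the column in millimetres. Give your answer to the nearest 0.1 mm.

Precipitable water is the column-integrated vapour mass per unit area: PW = (1/g) Σ q̄ Δp, with q in kg/kg and Δp in Pa (1 kg/m² of water = 1 mm).
Layer 101.5–76 kPa: Δp = 255 hPa = 25500 Pa, q̄ = 0.012 kg/kg → 0.012 × 25500 / 9.8 = 31.22 mm
Layer 76–69 kPa: Δp = 70 hPa = 7000 Pa, q̄ = 0.0042 kg/kg → 0.0042 × 7000 / 9.8 = 3.00 mm
Layer 69–54 kPa: Δp = 150 hPa = 15000 Pa, q̄ = 0.0023 kg/kg → 0.0023 × 15000 / 9.8 = 3.52 mm
Layer 54–20 kPa: Δp = 340 hPa = 34000 Pa, q̄ = 0.0021 kg/kg → 0.0021 × 34000 / 9.8 = 7.29 mm
PW = 31.22 + 3.00 + 3.52 + 7.29 = 45.03 ≈ 45.0 mm.

PW ≈ 45.0 mm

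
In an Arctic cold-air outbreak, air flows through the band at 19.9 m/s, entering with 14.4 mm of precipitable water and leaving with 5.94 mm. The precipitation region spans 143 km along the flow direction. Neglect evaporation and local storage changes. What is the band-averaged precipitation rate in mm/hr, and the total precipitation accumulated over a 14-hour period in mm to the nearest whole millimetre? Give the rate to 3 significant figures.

Column moisture flux per unit crosswind length is F = V × PW.
Inflow: F_in = 19.9 × 14.4 = 286.56 mm·m/s
Outflow: F_out = 19.9 × 5.94 = 118.206 mm·m/s
Steady-state rate R = (F_in − F_out)/L = (286.56 − 118.206) / 143000 m = 1.177e-03 mm/s.
R = 1.177e-03 × 3600 = 4.24 mm/hr.
Over 14 h: total = 4.24 × 14 = 59.36 ≈ 59 mm.

R ≈ 4.24 mm/hr; total ≈ 59 mm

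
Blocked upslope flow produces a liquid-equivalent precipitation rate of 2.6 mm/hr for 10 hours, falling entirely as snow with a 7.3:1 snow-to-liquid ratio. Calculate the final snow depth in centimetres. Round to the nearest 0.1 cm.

Liquid-equivalent depth = 2.6 × 10 = 26 mm.
Snow depth = 26 mm × 7.3 = 189.8 mm = 19.0 cm.

snow depth ≈ 19.0 cm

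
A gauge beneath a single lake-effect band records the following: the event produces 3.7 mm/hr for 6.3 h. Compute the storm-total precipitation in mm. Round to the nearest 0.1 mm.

Total = Σ Rᵢ Δtᵢ = 3.7 × 6.3
      = 23.31 = 23.3 mm.

total ≈ 23.3 mm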